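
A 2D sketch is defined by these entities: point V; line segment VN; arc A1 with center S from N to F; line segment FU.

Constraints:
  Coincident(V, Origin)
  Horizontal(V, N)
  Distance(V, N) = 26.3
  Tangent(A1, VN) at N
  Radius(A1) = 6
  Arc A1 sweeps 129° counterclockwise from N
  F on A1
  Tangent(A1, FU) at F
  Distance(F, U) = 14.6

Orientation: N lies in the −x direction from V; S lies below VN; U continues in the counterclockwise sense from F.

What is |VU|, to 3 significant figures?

30.3

V is at the origin; V and N share the same y with |VN| = 26.3 and N on the −x side, so N = (-26.3, 0.00). Tangency of A1 to VN means the radius SN is perpendicular to VN, so S = N + (0, -6) = (-26.3, -6.00). On A1, N sits at bearing 90° from S; a 129° counterclockwise sweep puts F at bearing 219°, so F = S + 6.0·(cos 219°, sin 219°) = (-31.0, -9.78). Since A1 is tangent to FU there, SF ⟂ FU, so FU runs along (−sin 219°, cos 219°); with |FU| = 14.6, U = (-21.8, -21.1). Then |VU| = |U − V| = 30.3.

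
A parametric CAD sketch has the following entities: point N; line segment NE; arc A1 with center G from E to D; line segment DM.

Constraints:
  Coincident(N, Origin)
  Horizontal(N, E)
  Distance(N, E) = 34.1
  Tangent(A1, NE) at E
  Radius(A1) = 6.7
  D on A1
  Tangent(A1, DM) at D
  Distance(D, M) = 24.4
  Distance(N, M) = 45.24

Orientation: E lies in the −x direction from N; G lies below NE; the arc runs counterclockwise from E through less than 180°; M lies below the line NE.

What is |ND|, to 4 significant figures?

41.38

Checks: |NE| = 34.10 ✓; |GD| = 6.700 ✓; ∠(GD, DM) = 90.00° ✓; |DM| = 24.40 ✓; |NM| = 45.24 ✓.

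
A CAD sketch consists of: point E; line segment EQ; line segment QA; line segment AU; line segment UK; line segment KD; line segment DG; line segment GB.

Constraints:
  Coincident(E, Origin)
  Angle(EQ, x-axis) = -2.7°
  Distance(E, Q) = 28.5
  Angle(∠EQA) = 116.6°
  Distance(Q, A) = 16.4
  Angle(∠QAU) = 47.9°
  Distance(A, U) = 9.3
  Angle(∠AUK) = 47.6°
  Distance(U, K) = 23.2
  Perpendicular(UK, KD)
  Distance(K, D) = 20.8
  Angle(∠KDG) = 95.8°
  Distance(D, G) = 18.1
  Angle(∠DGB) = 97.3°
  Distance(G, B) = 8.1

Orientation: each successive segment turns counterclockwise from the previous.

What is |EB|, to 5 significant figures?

43.979

E is at the origin; EQ runs at -2.7° with length 28.5, so Q = (28.468, -1.3425). ∠EQA = 116.6° gives QA at 60.700° from the x-axis; with |QA| = 16.4, A = (36.494, 12.959). ∠QAU = 47.9° gives AU at -167.20° from the x-axis; with |AU| = 9.3, U = (27.425, 10.899). ∠AUK = 47.6° gives UK at -34.800° from the x-axis; with |UK| = 23.2, K = (46.476, -2.3416). UK is perpendicular to KD, so KD runs at 55.200°; with |KD| = 20.8, D = (58.347, 14.738). ∠KDG = 95.8° gives DG at 139.40° from the x-axis; with |DG| = 18.1, G = (44.604, 26.517). ∠DGB = 97.3° gives GB at -137.90° from the x-axis; with |GB| = 8.1, B = (38.594, 21.087). Then |EB| = |B − E| = 43.979.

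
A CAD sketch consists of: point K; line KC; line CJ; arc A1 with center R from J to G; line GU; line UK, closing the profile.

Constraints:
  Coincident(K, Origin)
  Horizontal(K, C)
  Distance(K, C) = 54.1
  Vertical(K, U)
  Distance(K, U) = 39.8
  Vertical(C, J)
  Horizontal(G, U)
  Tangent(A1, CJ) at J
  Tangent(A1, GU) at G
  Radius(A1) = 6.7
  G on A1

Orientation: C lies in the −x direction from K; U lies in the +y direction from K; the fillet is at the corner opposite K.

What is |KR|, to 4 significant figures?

57.81

K is at the origin; KC is horizontal with |KC| = 54.1 and C on the −x side, so C = (-54.10, 0.000). K and U share the same x with |KU| = 39.8 and U on the +y side, so U = (0.000, 39.80). The virtual corner opposite K is at (-54.10, 39.80). Since A1 is tangent to CJ there, RJ ⟂ CJ and the tangent condition forces RG to be normal to GU, with radius 6.7, so the center R sits 6.7 in from both sides at R = (-47.40, 33.10). Then |KR| = |R − K| = 57.81.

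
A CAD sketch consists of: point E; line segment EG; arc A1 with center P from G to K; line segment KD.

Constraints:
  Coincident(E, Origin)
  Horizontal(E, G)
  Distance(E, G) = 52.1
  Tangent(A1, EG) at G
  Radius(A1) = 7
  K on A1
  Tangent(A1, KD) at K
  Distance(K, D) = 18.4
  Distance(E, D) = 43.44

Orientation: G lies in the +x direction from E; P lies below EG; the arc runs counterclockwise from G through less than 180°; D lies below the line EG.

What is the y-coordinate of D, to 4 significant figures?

-20.85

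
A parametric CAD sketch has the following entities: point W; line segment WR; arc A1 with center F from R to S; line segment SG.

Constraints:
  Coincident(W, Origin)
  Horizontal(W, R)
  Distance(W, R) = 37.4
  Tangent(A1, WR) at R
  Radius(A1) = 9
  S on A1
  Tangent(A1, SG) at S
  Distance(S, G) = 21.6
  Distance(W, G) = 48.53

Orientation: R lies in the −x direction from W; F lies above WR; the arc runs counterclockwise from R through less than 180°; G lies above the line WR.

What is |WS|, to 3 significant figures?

31.3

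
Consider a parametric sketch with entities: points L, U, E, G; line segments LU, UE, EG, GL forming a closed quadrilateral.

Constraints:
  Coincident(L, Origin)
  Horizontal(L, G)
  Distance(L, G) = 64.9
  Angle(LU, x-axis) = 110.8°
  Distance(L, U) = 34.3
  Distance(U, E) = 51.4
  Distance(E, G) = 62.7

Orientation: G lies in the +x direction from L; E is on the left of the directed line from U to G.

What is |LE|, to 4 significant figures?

64.31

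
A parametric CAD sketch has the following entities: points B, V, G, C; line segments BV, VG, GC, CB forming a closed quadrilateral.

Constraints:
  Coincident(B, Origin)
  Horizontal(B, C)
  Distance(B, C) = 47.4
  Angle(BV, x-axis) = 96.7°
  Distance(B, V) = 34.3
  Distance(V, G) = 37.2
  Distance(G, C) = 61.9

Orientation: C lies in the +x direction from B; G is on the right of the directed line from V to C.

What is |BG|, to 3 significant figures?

14.6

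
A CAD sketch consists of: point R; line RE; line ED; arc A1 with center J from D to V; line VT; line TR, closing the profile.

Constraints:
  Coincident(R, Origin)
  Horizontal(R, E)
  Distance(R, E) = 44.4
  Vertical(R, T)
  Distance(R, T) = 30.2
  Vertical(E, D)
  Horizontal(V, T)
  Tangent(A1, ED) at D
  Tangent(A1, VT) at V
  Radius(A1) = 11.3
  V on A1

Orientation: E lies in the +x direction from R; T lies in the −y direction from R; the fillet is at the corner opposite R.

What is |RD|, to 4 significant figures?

48.26

R is at the origin; R and E share the same y with |RE| = 44.4 and E on the +x side, so E = (44.40, 0.000). R and T share the same x with |RT| = 30.2 and T on the −y side, so T = (0.000, -30.20). The virtual corner opposite R is at (44.40, -30.20). Since A1 is tangent to ED there, JD ⟂ ED and A1 meets VT tangentially, so JV is at right angles to VT, with radius 11.3, so the center J sits 11.3 in from both sides at J = (33.10, -18.90). That places the tangent points at D = (44.40, -18.90) on ED and V = (33.10, -30.20) on VT. Then |RD| = |D − R| = 48.26.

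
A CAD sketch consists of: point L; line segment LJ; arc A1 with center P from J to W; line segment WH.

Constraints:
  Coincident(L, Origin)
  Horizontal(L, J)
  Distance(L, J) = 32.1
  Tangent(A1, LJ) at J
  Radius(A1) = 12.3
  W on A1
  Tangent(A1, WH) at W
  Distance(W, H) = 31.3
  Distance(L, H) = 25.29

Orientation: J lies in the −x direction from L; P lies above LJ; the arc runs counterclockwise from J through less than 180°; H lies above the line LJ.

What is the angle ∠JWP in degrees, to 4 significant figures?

67.93°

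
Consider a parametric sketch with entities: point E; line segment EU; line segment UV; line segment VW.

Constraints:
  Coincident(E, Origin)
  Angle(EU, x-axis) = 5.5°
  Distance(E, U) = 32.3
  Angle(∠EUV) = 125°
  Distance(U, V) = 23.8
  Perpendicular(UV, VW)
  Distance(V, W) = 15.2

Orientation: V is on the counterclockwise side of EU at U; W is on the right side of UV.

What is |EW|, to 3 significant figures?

59.4

∠EUV = 125.0°, so UV runs at 5.5° + (180° − 125.0°) = 60.5° from the x-axis; with |UV| = 23.8, V = U + 23.8·(cos 60.5°, sin 60.5°) = (43.9, 23.8). UV is perpendicular to VW; with |VW| = 15.2 on the right of UV, W = V + 15.2·(0.870, -0.492) = (57.1, 16.3). Then |EW| = |W − E| = 59.4.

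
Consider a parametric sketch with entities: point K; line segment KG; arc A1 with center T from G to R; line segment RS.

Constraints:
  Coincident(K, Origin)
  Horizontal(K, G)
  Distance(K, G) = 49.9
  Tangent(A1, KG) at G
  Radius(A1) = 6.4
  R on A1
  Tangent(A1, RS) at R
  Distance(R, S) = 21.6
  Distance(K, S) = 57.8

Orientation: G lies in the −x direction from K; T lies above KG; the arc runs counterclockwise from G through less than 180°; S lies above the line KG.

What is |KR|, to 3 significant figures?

44.5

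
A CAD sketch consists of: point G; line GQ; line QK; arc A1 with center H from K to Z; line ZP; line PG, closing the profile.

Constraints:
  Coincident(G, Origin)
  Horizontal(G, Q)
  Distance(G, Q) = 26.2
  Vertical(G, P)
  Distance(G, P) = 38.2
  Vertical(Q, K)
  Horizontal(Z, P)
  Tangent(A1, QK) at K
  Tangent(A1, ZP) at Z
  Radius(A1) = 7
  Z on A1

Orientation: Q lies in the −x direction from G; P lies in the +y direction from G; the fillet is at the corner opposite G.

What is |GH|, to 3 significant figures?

36.6

GP is vertical with |GP| = 38.2 and P on the +y side, so P = (0.00, 38.2). The virtual corner opposite G is at (-26.2, 38.2). A1 meets QK tangentially, so HK is at right angles to QK and A1 meets ZP tangentially, so HZ is at right angles to ZP, with radius 7.0, so the center H sits 7.0 in from both sides at H = (-19.2, 31.2). Then |GH| = |H − G| = 36.6.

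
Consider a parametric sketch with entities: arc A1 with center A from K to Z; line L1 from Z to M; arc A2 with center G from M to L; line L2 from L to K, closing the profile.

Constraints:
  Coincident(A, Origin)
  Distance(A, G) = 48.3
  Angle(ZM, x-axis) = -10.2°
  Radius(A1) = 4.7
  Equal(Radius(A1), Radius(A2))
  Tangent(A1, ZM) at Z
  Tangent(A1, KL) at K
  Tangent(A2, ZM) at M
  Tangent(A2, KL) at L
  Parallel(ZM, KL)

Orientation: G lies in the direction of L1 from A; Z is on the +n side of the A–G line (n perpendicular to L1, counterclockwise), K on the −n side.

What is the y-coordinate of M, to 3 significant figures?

-3.93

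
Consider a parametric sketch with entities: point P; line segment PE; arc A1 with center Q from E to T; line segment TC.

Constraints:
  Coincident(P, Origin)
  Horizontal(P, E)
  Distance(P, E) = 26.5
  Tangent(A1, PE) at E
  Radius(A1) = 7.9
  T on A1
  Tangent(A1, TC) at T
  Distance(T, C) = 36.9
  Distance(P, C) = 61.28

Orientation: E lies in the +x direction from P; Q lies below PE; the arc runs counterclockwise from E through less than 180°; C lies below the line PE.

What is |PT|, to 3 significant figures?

24.8

P is at the origin; P and E share the same y with |PE| = 26.5 and E on the +x side, so E = (26.5, 0.00). Tangency of A1 to PE means the radius QE is perpendicular to PE, so Q = E + (0, -7.9) = (26.5, -7.90). Since QT ⟂ TC (tangency), |QC| = √(7.9² + 36.9²) = 37.7 regardless of where T sits on A1. So C lies on both circle(P, 61.28) and circle(Q, 37.7); the below-PE intersection is C = (46.5, -39.9). T is the foot of the tangent from C: T = (20.8, -13.4).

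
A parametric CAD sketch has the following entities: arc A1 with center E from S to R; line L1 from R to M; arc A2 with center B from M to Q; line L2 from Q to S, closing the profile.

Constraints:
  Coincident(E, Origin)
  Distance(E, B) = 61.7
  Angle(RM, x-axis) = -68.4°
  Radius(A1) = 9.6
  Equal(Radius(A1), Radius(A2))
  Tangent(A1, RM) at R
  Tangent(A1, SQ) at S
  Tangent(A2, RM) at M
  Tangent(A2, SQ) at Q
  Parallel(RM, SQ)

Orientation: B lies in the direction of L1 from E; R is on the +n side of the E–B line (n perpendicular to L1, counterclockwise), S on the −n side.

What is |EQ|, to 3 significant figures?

62.4

The slot axis is L1's direction at -68.4°, so u = (cos -68.4°, sin -68.4°) = (0.368, -0.930) and n = (−sin -68.4°, cos -68.4°) = (0.930, 0.368). E is at the origin and B lies 61.7 along u from E, so B = 61.7·u = (22.7, -57.4). Tangency of A1 to both parallel lines with radius 9.6 puts R and S at E ± 9.6·n: R = (8.93, 3.53), S = (-8.93, -3.53). Equal radii place M and Q the same way about B: M = B + 9.6·n = (31.6, -53.8), Q = B − 9.6·n = (13.8, -60.9). Then |EQ| = |Q − E| = 62.4.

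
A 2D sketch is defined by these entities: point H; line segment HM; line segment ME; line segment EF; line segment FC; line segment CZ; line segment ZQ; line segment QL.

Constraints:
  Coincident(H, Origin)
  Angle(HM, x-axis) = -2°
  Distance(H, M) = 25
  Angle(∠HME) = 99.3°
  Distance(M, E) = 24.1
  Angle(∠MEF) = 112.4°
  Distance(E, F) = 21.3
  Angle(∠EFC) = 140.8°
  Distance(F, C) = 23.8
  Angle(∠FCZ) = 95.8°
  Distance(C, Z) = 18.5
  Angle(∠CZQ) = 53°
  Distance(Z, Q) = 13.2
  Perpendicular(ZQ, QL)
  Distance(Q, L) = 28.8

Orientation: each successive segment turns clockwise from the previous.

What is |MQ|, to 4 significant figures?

34.58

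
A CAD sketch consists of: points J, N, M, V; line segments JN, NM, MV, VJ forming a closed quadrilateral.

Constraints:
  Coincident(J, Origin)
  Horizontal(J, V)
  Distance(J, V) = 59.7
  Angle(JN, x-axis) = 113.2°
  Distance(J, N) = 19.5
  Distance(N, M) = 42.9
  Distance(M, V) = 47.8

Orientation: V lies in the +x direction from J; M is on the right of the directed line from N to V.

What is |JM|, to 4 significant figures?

23.88

Checks: |NM| = 42.90 ✓; |MV| = 47.80 ✓.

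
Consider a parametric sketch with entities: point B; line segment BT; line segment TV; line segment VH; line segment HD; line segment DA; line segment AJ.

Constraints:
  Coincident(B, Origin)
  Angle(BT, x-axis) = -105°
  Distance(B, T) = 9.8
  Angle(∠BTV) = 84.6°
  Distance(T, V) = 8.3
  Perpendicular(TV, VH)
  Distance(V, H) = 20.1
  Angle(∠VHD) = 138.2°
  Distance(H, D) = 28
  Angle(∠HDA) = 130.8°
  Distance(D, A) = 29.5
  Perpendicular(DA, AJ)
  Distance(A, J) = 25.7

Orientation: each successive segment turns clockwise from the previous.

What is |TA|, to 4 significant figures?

56.79

B is at the origin; BT runs at -105.0° with length 9.8, so T = (-2.536, -9.466). ∠BTV = 84.6° gives TV at 159.6° from the x-axis; with |TV| = 8.3, V = (-10.32, -6.573). The perpendicularity gives VH at right angles to TV, so VH runs at 69.60°; with |VH| = 20.1, H = (-3.310, 12.27). ∠VHD = 138.2° gives HD at 27.80° from the x-axis; with |HD| = 28.0, D = (21.46, 25.33). ∠HDA = 130.8° gives DA at -21.40° from the x-axis; with |DA| = 29.5, A = (48.92, 14.56). Then |TA| = |A − T| = 56.79.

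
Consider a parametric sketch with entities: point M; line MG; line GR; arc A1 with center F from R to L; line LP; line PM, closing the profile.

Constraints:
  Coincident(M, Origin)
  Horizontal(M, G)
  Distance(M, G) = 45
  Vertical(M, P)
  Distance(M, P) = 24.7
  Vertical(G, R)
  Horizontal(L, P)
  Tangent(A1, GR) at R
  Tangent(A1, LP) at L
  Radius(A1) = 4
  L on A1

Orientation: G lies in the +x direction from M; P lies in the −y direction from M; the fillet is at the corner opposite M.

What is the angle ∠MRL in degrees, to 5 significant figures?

69.702°

M is at the origin; MG is horizontal with |MG| = 45.0 and G on the +x side, so G = (45.000, 0.0000). M and P share the same x with |MP| = 24.7 and P on the −y side, so P = (0.0000, -24.700). The virtual corner opposite M is at (45.000, -24.700). A1 meets GR tangentially, so FR is at right angles to GR and the tangent condition forces FL to be normal to LP, with radius 4.0, so the center F sits 4.0 in from both sides at F = (41.000, -20.700). That places the tangent points at R = (45.000, -20.700) on GR and L = (41.000, -24.700) on LP. Then cos ∠MRL = RM·RL / (|RM||RL|), giving 69.702°.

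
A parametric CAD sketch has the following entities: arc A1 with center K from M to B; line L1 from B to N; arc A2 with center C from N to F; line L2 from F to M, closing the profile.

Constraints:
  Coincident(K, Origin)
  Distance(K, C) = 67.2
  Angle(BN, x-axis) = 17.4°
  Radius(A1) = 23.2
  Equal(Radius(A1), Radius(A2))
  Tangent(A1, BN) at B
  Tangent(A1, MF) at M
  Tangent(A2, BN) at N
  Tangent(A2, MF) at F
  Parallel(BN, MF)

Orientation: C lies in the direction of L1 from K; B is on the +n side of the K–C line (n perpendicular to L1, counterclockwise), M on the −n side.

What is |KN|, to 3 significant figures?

71.1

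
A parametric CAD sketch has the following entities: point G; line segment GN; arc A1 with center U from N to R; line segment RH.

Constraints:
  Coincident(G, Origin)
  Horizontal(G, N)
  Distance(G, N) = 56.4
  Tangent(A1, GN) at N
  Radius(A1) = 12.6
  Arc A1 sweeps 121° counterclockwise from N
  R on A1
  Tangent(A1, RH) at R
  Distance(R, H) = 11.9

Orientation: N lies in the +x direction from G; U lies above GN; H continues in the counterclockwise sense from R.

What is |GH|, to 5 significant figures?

67.732

G is at the origin; G and N share the same y with |GN| = 56.4 and N on the +x side, so N = (56.400, 0.0000). Since A1 is tangent to GN there, UN ⟂ GN, so U = N + (0, 12.6) = (56.400, 12.600). On A1, N sits at bearing -90° from U; a 121° counterclockwise sweep puts R at bearing 31°, so R = U + 12.6·(cos 31°, sin 31°) = (67.200, 19.089). The tangent condition forces UR to be normal to RH, so RH runs along (−sin 31°, cos 31°); with |RH| = 11.9, H = (61.071, 29.290). Then |GH| = |H − G| = 67.732.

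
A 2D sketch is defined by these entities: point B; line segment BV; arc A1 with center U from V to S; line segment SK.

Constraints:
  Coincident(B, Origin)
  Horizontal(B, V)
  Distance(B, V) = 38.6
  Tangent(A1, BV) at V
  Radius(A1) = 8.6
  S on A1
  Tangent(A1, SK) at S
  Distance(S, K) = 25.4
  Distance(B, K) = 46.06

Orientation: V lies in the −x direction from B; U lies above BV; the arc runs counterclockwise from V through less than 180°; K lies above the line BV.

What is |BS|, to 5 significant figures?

31.287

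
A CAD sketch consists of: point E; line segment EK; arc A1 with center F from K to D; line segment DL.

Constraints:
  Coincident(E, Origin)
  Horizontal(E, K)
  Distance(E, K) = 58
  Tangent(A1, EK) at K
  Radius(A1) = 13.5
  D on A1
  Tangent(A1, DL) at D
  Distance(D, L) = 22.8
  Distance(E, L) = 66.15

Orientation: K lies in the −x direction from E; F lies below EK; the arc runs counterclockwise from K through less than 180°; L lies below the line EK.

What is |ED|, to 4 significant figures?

71.72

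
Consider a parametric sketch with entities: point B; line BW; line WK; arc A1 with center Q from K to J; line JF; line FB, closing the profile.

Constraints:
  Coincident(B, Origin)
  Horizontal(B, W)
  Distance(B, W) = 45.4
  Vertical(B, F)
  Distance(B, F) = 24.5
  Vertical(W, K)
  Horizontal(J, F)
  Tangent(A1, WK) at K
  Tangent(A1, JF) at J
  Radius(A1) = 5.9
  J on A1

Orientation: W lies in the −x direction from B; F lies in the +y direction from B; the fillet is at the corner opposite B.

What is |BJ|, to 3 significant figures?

46.5

B is at the origin; B and W share the same y with |BW| = 45.4 and W on the −x side, so W = (-45.4, 0.00). B and F share the same x with |BF| = 24.5 and F on the +y side, so F = (0.00, 24.5). The virtual corner opposite B is at (-45.4, 24.5). The tangent condition forces QK to be normal to WK and A1 meets JF tangentially, so QJ is at right angles to JF, with radius 5.9, so the center Q sits 5.9 in from both sides at Q = (-39.5, 18.6). That places the tangent points at K = (-45.4, 18.6) on WK and J = (-39.5, 24.5) on JF. Then |BJ| = |J − B| = 46.5.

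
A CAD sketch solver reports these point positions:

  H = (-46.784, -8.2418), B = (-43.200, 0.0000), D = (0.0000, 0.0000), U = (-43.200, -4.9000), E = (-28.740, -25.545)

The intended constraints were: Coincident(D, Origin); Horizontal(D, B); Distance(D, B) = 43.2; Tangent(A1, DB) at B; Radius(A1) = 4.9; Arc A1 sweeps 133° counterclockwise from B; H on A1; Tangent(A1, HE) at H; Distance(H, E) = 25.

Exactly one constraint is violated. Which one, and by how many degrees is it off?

Tangent(A1, HE) at H — off by 3.20°.

D = (0.00, 0.00) ✓; D.y = 0.00, B.y = 0.00 ✓; |DB| = 43.20 ✓; ∠(UB, BD) = 90.00° ✓; |UB| = 4.900 ✓; bearing(U→H) − bearing(U→B) = 133.0° ✓; |UH| = 4.900 ✓; ∠(UH, HE) = 86.80° ✗; |HE| = 25.00 ✓.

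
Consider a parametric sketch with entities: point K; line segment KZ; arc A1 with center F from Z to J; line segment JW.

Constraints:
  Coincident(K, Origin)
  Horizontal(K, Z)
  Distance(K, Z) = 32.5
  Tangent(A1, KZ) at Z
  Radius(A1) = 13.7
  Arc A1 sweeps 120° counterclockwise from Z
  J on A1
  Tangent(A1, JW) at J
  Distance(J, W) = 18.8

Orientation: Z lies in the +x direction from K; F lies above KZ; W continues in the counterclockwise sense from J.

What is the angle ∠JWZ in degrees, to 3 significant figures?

33.8°

K is at the origin; KZ is horizontal with |KZ| = 32.5 and Z on the +x side, so Z = (32.5, 0.00). Since A1 is tangent to KZ there, FZ ⟂ KZ, so F = Z + (0, 13.7) = (32.5, 13.7). On A1, Z sits at bearing -90° from F; a 120° counterclockwise sweep puts J at bearing 30°, so J = F + 13.7·(cos 30°, sin 30°) = (44.4, 20.5). The tangent condition forces FJ to be normal to JW, so JW runs along (−sin 30°, cos 30°); with |JW| = 18.8, W = (35.0, 36.8). Then cos ∠JWZ = WJ·WZ / (|WJ||WZ|), giving 33.8°.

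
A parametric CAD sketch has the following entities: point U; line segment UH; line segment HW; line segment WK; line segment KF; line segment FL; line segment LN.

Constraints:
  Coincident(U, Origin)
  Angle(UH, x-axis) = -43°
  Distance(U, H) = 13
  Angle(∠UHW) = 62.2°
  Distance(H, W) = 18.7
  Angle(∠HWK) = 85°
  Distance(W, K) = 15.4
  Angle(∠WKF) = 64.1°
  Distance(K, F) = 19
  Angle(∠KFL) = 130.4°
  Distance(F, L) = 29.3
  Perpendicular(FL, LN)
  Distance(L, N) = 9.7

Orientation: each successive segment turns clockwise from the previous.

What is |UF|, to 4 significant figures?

7.751

U is at the origin; UH runs at -43.0° with length 13.0, so H = (9.508, -8.866). ∠UHW = 62.2° gives HW at -160.8° from the x-axis; with |HW| = 18.7, W = (-8.152, -15.02). ∠HWK = 85.0° gives WK at 104.2° from the x-axis; with |WK| = 15.4, K = (-11.93, -0.08633). ∠WKF = 64.1° gives KF at -11.70° from the x-axis; with |KF| = 19.0, F = (6.675, -3.939). Then |UF| = |F − U| = 7.751.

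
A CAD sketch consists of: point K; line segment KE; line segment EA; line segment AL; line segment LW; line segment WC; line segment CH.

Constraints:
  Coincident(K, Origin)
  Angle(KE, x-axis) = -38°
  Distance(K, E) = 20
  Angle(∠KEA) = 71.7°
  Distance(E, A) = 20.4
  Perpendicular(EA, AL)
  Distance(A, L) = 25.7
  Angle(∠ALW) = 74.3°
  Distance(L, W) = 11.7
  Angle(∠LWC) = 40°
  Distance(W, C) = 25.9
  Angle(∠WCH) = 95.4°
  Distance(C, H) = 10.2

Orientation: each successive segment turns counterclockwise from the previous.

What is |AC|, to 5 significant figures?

17.128

∠ALW = 74.3° gives LW at -94.000° from the x-axis; with |LW| = 11.7, W = (-2.3750, 3.8846). ∠LWC = 40.0° gives WC at 46.000° from the x-axis; with |WC| = 25.9, C = (15.617, 22.516). Then |AC| = |C − A| = 17.128.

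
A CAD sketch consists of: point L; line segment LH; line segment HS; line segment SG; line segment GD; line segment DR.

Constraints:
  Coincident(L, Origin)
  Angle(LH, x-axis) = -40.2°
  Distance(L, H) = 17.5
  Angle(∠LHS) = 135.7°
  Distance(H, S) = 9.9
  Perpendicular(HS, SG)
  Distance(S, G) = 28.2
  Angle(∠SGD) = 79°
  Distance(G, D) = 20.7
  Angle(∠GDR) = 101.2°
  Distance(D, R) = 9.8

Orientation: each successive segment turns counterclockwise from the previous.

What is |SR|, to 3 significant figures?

25.0

L is at the origin; LH runs at -40.2° with length 17.5, so H = (13.4, -11.3). ∠LHS = 135.7° gives HS at 4.10° from the x-axis; with |HS| = 9.9, S = (23.2, -10.6). The perpendicularity gives SG at right angles to HS, so SG runs at 94.1°; with |SG| = 28.2, G = (21.2, 17.5). ∠SGD = 79.0° gives GD at -165° from the x-axis; with |GD| = 20.7, D = (1.24, 12.1). ∠GDR = 101.2° gives DR at -86.1° from the x-axis; with |DR| = 9.8, R = (1.91, 2.37). Then |SR| = |R − S| = 25.0.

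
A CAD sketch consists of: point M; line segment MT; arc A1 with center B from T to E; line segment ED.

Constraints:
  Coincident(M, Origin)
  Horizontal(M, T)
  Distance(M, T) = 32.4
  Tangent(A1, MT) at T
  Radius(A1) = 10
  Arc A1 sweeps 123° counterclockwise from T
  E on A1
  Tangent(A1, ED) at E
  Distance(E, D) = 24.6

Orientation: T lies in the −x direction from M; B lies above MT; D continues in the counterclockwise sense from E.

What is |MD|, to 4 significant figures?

51.97

M is at the origin; M and T share the same y with |MT| = 32.4 and T on the −x side, so T = (-32.40, 0.000). Since A1 is tangent to MT there, BT ⟂ MT, so B = T + (0, 10) = (-32.40, 10.00). On A1, T sits at bearing -90° from B; a 123° counterclockwise sweep puts E at bearing 33°, so E = B + 10.0·(cos 33°, sin 33°) = (-24.01, 15.45). Tangency of A1 to ED means the radius BE is perpendicular to ED, so ED runs along (−sin 33°, cos 33°); with |ED| = 24.6, D = (-37.41, 36.08). Then |MD| = |D − M| = 51.97.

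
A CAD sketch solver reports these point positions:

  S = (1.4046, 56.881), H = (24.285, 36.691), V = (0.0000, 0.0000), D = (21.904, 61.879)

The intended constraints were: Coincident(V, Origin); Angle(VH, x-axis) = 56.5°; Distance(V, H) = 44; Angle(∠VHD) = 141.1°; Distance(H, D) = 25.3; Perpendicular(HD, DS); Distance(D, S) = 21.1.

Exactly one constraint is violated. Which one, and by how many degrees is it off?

Perpendicular(HD, DS) — off by 8.30°.

V = (0.00, 0.00) ✓; VH at 56.50° ✓; |VH| = 44.00 ✓; ∠VHD = 141.1° ✓; |HD| = 25.30 ✓; ∠(HD, DS) = 98.30° ✗; |DS| = 21.10 ✓.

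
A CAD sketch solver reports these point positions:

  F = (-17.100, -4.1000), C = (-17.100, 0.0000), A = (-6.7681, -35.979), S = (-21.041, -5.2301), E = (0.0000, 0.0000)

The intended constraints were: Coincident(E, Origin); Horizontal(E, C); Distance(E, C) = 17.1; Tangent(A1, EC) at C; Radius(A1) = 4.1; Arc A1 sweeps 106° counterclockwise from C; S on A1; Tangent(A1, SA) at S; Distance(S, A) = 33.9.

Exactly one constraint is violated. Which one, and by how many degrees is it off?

Tangent(A1, SA) at S — off by 8.90°.

E = (0.00, 0.00) ✓; E.y = 0.00, C.y = 0.00 ✓; |EC| = 17.10 ✓; ∠(FC, CE) = 90.00° ✓; |FC| = 4.100 ✓; bearing(F→S) − bearing(F→C) = 106.0° ✓; |FS| = 4.100 ✓; ∠(FS, SA) = 81.10° ✗; |SA| = 33.90 ✓.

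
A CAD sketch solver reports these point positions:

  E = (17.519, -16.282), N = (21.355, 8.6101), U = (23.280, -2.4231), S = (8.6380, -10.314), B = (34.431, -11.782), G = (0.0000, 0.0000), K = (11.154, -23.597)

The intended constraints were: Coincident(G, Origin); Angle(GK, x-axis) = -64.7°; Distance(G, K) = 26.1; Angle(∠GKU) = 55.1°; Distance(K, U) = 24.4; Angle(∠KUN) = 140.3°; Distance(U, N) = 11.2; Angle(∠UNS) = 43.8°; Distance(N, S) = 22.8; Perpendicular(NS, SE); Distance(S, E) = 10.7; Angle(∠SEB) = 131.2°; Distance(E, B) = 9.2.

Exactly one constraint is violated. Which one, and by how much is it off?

Distance(E, B) = 9.2 — off by 8.30.

G = (0.00, 0.00) ✓; GK at -64.70° ✓; |GK| = 26.10 ✓; ∠GKU = 55.10° ✓; |KU| = 24.40 ✓; ∠KUN = 140.3° ✓; |UN| = 11.20 ✓; ∠UNS = 43.80° ✓; |NS| = 22.80 ✓; ∠(NS, SE) = 90.00° ✓; |SE| = 10.70 ✓; ∠SEB = 131.2° ✓; |EB| = 17.50 ✗.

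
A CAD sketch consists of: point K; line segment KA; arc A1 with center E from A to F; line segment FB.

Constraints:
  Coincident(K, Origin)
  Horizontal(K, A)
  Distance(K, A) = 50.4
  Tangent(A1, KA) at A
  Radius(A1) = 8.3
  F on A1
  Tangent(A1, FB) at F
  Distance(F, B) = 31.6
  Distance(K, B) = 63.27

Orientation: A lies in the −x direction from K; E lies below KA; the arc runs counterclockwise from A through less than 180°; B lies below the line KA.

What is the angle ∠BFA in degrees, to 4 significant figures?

125.8°

Checks: |EF| = 8.300 ✓; ∠(EF, FB) = 90.00° ✓; |FB| = 31.60 ✓; |KB| = 63.27 ✓.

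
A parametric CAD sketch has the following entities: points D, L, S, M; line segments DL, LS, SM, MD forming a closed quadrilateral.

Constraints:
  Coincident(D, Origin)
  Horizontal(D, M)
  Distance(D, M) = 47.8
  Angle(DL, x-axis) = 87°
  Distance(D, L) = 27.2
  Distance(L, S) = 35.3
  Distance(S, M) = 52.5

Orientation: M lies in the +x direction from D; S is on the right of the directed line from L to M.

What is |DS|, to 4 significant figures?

8.737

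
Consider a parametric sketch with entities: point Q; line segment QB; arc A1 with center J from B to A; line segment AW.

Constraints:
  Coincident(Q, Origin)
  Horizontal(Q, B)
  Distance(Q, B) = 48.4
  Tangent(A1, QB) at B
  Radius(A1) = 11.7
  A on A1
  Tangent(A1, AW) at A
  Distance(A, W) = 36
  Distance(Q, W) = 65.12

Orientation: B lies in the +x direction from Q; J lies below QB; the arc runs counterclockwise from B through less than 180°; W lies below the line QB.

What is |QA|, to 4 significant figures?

39.29

Checks: ∠(JB, BQ) = 90.00° ✓; |JB| = 11.70 ✓; |JA| = 11.70 ✓; ∠(JA, AW) = 90.00° ✓; |AW| = 36.00 ✓; |QW| = 65.12 ✓.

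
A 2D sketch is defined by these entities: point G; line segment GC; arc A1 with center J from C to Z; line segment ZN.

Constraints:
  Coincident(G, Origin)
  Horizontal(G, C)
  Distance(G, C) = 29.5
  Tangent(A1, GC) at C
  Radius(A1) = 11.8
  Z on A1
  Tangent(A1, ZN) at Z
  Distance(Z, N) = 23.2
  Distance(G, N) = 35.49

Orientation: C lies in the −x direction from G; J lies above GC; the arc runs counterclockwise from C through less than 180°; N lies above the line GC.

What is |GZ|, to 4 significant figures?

20.38

Checks: |JZ| = 11.80 ✓; ∠(JZ, ZN) = 90.00° ✓; |ZN| = 23.20 ✓; |GN| = 35.49 ✓.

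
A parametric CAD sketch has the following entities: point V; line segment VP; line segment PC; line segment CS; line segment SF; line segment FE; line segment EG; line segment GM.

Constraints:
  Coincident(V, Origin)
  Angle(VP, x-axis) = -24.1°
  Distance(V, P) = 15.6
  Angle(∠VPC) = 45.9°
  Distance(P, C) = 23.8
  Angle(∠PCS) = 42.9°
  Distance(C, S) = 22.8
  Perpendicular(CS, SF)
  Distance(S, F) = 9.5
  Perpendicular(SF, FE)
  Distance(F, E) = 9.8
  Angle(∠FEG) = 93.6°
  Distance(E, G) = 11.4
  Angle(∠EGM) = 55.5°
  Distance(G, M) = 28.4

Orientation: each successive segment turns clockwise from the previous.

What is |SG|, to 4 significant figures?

10.68

V is at the origin; VP runs at -24.1° with length 15.6, so P = (14.24, -6.370). ∠VPC = 45.9° gives PC at -158.2° from the x-axis; with |PC| = 23.8, C = (-7.858, -15.21). ∠PCS = 42.9° gives CS at 64.70° from the x-axis; with |CS| = 22.8, S = (1.886, 5.405). CS ⟂ SF, so SF runs at -25.30°; with |SF| = 9.5, F = (10.47, 1.345). SF is perpendicular to FE, so FE runs at -115.3°; with |FE| = 9.8, E = (6.287, -7.515). ∠FEG = 93.6° gives EG at 158.3° from the x-axis; with |EG| = 11.4, G = (-4.305, -3.300). Then |SG| = |G − S| = 10.68.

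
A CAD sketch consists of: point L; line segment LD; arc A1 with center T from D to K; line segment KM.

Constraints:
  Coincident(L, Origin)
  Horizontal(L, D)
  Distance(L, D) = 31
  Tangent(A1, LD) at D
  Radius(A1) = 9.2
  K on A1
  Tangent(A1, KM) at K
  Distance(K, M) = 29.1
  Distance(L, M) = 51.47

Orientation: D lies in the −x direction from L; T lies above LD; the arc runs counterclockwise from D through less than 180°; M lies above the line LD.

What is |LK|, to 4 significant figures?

25.65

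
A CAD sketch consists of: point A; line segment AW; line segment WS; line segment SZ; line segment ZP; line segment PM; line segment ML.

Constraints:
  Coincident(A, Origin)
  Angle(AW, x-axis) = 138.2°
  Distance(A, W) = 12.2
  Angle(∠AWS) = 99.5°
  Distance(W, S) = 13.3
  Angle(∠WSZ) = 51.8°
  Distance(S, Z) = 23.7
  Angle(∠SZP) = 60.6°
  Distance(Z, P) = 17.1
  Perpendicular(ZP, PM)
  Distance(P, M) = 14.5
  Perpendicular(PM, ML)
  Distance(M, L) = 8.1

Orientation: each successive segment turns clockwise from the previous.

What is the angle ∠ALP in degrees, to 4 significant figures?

41.09°

ZP is perpendicular to PM, so PM runs at 80.10°; with |PM| = 14.5, M = (-8.429, 14.26). The perpendicularity gives ML at right angles to PM, so ML runs at -9.900°; with |ML| = 8.1, L = (-0.4497, 12.86). Then cos ∠ALP = LA·LP / (|LA||LP|), giving 41.09°.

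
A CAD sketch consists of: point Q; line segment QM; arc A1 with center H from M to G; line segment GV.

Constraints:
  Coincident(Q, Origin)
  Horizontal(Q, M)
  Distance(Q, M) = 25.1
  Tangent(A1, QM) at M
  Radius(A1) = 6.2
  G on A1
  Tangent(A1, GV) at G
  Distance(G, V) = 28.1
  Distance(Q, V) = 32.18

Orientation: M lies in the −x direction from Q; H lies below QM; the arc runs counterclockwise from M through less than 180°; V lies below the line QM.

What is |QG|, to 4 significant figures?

31.36

Q is at the origin; QM is horizontal with |QM| = 25.1 and M on the −x side, so M = (-25.10, 0.000). A1 meets QM tangentially, so HM is at right angles to QM, so H = M + (0, -6.2) = (-25.10, -6.200). Since HG ⟂ GV (tangency), |HV| = √(6.2² + 28.1²) = 28.78 regardless of where G sits on A1. So V lies on both circle(Q, 32.18) and circle(H, 28.78); the below-QM intersection is V = (-9.885, -30.62). G is the foot of the tangent from V: G = (-29.53, -10.54).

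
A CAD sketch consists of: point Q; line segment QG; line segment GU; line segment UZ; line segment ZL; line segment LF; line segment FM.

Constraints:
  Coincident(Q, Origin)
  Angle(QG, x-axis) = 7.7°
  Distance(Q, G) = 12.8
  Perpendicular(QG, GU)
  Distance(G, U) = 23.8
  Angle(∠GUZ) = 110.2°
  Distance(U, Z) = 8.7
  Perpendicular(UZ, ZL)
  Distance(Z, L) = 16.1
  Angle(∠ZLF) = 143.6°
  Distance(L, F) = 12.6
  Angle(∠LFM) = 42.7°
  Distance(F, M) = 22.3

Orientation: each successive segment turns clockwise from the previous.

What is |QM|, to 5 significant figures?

23.228

Q is at the origin; QG runs at 7.7° with length 12.8, so G = (12.685, 1.7150). QG ⟂ GU, so GU runs at -82.300°; with |GU| = 23.8, U = (15.873, -21.870). ∠GUZ = 110.2° gives UZ at -152.10° from the x-axis; with |UZ| = 8.7, Z = (8.1847, -25.941). UZ ⟂ ZL, so ZL runs at 117.90°; with |ZL| = 16.1, L = (0.65103, -11.713). ∠ZLF = 143.6° gives LF at 81.500° from the x-axis; with |LF| = 12.6, F = (2.5134, 0.74886). ∠LFM = 42.7° gives FM at -55.800° from the x-axis; with |FM| = 22.3, M = (15.048, -17.695). Then |QM| = |M − Q| = 23.228.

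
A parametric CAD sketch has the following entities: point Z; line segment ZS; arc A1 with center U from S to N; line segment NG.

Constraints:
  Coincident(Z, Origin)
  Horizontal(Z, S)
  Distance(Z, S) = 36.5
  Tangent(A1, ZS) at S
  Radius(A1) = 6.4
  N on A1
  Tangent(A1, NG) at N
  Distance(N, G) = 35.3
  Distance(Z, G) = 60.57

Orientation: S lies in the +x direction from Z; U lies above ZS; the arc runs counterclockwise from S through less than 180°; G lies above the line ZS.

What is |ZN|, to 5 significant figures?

43.337

Checks: |UN| = 6.400 ✓; ∠(UN, NG) = 90.00° ✓; |NG| = 35.30 ✓; |ZG| = 60.57 ✓.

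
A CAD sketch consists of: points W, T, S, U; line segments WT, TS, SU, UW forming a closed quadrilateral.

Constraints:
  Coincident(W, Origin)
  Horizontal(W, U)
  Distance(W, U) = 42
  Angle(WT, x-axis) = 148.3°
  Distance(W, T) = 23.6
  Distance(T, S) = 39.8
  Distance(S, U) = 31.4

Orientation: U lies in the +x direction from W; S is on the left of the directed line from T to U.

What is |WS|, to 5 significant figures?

28.240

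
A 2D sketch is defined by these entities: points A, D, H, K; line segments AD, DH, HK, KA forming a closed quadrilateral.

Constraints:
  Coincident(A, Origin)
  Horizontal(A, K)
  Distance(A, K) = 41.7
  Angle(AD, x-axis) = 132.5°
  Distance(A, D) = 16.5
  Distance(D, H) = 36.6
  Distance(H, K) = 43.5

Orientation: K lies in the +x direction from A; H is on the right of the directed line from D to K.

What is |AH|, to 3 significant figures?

21.6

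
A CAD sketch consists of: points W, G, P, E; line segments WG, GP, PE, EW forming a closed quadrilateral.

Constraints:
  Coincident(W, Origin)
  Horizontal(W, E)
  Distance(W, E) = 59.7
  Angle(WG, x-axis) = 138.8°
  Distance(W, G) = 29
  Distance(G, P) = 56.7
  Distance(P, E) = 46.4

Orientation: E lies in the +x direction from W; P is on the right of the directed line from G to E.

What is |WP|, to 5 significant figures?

27.827

Checks: |GP| = 56.70 ✓; |PE| = 46.40 ✓.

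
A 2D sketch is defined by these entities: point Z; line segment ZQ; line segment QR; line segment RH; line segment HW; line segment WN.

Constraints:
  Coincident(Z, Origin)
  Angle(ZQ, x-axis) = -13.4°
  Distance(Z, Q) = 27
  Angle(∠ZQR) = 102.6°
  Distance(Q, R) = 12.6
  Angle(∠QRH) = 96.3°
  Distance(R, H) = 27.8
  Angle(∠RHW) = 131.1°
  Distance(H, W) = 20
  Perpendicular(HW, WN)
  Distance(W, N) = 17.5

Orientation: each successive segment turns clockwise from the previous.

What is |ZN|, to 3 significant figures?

6.41

∠RHW = 131.1° gives HW at 137° from the x-axis; with |HW| = 20.0, W = (-16.1, -7.78). The perpendicularity gives WN at right angles to HW, so WN runs at 46.6°; with |WN| = 17.5, N = (-4.09, 4.94). Then |ZN| = |N − Z| = 6.41.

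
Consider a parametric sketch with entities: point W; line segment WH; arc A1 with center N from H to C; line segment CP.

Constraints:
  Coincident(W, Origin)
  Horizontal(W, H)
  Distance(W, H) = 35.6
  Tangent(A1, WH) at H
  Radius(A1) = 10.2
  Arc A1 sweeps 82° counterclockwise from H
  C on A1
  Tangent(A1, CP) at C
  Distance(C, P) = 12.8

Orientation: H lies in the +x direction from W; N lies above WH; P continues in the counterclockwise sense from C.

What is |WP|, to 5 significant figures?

52.105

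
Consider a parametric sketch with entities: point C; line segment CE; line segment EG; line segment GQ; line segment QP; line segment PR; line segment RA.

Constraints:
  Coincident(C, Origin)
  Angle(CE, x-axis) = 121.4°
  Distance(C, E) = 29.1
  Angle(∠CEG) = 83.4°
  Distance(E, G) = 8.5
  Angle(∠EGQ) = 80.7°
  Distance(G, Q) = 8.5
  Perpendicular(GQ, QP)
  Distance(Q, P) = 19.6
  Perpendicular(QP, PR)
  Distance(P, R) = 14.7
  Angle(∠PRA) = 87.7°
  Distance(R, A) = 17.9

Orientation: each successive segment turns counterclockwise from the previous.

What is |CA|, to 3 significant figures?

34.9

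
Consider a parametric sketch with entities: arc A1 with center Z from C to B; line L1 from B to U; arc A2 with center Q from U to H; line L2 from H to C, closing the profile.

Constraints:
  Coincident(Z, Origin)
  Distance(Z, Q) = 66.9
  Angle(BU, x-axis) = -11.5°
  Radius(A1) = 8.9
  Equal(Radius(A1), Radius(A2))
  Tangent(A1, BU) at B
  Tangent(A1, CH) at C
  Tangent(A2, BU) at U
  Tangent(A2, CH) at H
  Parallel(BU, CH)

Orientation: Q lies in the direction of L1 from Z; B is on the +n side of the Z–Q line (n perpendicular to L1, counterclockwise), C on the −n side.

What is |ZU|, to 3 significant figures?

67.5

The slot axis is L1's direction at -11.5°, so u = (cos -11.5°, sin -11.5°) = (0.980, -0.199) and n = (−sin -11.5°, cos -11.5°) = (0.199, 0.980). Z is at the origin and Q lies 66.9 along u from Z, so Q = 66.9·u = (65.6, -13.3). Tangency of A1 to both parallel lines with radius 8.9 puts B and C at Z ± 8.9·n: B = (1.77, 8.72), C = (-1.77, -8.72). Equal radii place U and H the same way about Q: U = Q + 8.9·n = (67.3, -4.62), H = Q − 8.9·n = (63.8, -22.1). Then |ZU| = |U − Z| = 67.5.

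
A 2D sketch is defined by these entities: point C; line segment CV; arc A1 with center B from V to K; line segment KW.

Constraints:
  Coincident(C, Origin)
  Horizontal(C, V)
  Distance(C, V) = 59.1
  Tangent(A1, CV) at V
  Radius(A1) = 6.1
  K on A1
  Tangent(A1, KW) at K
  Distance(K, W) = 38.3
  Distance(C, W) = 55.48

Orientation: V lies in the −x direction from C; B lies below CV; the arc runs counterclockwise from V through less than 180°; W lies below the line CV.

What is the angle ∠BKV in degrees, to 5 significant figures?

24.971°

Checks: |BK| = 6.100 ✓; ∠(BK, KW) = 90.00° ✓; |KW| = 38.30 ✓; |CW| = 55.48 ✓.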